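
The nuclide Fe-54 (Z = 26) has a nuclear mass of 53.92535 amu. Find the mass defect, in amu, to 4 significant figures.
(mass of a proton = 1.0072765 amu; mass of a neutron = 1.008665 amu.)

With 26 protons and 28 neutrons (A = 54):
Mass of separated nucleons = 26(1.0072765) + 28(1.008665) = 26.1891890 + 28.242620 = 54.4318090 amu
The mass defect is 54.4318090 − 53.92535 = 0.5064590 amu.

0.5065 amu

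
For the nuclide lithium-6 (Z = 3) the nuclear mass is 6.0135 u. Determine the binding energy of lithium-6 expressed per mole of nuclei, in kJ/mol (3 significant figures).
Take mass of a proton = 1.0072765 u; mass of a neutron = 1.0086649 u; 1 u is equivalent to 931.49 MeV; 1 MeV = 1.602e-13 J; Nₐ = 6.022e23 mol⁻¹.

3.08e+09 kJ/mol

Mass of separated nucleons = 3(1.0072765) + 3(1.0086649) = 3.0218295 + 3.0259947 = 6.0478242 u
Mass defect Δm = 6.0478242 − 6.0135 = 0.0343242 u
Binding energy = Δm·c² = 0.0343242 × 931.49 MeV/u = 31.9726 MeV
Per nucleus in joules: 31.9726 MeV × 1.602e-13 J/MeV = 5.1220e-12 J
Per mole: 5.1220e-12 J × 6.022e23 mol⁻¹ = 3.0845e+12 J/mol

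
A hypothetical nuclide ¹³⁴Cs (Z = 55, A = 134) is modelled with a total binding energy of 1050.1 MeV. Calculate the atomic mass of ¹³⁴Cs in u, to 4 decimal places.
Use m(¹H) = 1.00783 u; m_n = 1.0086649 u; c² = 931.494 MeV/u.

Mass defect = 1050.1 MeV / (931.494 MeV/u) = 1.127329 u
Constituent mass = 55(1.00783) + 79(1.0086649) = 135.1151771 u
Atomic mass = 135.1151771 − 1.127329 = 133.9878481 u ≈ 133.9878 u (to 4 decimal places)

133.9878 u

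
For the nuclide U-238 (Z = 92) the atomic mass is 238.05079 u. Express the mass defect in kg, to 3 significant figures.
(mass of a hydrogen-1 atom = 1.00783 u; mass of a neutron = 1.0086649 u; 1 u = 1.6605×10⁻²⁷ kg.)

With 92 protons and 146 neutrons (A = 238):
Total constituent mass: 92 × 1.00783 + 146 × 1.0086649 = 239.9854354 u
Δm = 239.9854354 − 238.05079 = 1.9346454 u
In SI units: 1.9346454 u × 1.6605×10⁻²⁷ kg/u = 3.2125e-27 kg

3.21e-27 kg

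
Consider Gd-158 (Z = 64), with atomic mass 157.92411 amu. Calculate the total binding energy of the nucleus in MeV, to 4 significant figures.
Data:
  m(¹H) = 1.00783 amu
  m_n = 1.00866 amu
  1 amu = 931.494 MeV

1296 MeV

Σm = 64·m(¹H) + 94·m_n = 64.50112 + 94.81404 = 159.31516 amu
Mass defect Δm = 159.31516 − 157.92411 = 1.39105 amu
Binding energy = Δm·c² = 1.39105 × 931.494 MeV/amu = 1295.75 MeV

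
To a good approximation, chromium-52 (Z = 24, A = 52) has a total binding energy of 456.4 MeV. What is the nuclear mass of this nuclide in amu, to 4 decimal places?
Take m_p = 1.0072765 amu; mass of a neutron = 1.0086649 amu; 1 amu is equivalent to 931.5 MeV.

51.9273 amu

Mass defect = 456.4 MeV / (931.5 MeV/amu) = 0.489962 amu
Constituent mass = 24(1.0072765) + 28(1.0086649) = 52.4172532 amu
Nuclear mass = 52.4172532 − 0.489962 = 51.9272912 amu ≈ 51.9273 amu (to 4 decimal places)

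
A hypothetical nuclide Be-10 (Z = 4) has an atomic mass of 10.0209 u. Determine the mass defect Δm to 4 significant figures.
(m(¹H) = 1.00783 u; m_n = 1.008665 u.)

0.06241 u

Z = 4, so N = A − Z = 10 − 4 = 6.
Mass of separated nucleons = 4(1.00783) + 6(1.008665) = 4.03132 + 6.051990 = 10.083310 u
Mass defect Δm = 10.083310 − 10.0209 = 0.062410 u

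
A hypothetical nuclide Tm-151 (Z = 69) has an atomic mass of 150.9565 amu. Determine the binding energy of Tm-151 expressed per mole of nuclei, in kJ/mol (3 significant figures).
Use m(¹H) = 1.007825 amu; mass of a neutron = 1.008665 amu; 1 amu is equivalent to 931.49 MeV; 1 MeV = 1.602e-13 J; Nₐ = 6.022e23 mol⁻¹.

1.16e+11 kJ/mol

The nucleus contains 69 protons and 151 − 69 = 82 neutrons.
Total constituent mass: 69 × 1.007825 + 82 × 1.008665 = 152.250455 amu
Mass defect Δm = 152.250455 − 150.9565 = 1.293955 amu
Converting to energy: 1.293955 amu × 931.49 MeV/amu = 1205.31 MeV
Per nucleus in joules: 1205.31 MeV × 1.602e-13 J/MeV = 1.9309e-10 J
Per mole: 1.9309e-10 J × 6.022e23 mol⁻¹ = 1.1628e+14 J/mol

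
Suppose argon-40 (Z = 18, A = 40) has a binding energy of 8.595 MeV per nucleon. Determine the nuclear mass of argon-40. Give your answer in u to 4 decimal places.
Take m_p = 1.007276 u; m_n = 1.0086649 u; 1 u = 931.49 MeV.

39.9525 u

Total binding energy = 40 × 8.595 = 343.800 MeV
Mass defect = 343.800 MeV / (931.49 MeV/u) = 0.369086 u
Constituent mass = 18(1.007276) + 22(1.0086649) = 40.3215958 u
Nuclear mass = 40.3215958 − 0.369086 = 39.9525098 u ≈ 39.9525 u (to 4 decimal places)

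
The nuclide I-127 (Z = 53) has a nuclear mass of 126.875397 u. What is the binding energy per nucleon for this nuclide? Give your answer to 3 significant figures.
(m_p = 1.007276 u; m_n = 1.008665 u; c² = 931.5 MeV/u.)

With 53 protons and 74 neutrons (A = 127):
Σm = 53·m_p + 74·m_n = 53.385628 + 74.641210 = 128.026838 u
Δm = 128.026838 − 126.875397 = 1.151441 u
Converting to energy: 1.151441 u × 931.5 MeV/u = 1072.57 MeV
Per nucleon: 1072.57 / 127 = 8.445 MeV

8.45 MeV/nucleon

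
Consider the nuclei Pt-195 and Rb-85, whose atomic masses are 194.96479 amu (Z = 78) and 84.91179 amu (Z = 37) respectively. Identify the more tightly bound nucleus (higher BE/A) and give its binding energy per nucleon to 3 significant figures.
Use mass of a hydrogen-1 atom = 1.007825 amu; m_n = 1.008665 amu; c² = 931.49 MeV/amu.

Pt-195: Σm = 78(1.007825) + 117(1.008665) = 196.624155 amu; Δm = 1.659365 amu; E_B = 1545.7 MeV; E_B/A = 7.927 MeV
Rb-85: Σm = 37(1.007825) + 48(1.008665) = 85.705445 amu; Δm = 0.793655 amu; E_B = 739.28 MeV; E_B/A = 8.697 MeV
Rb-85 has the higher binding energy per nucleon, so it is the more tightly bound nucleus.

Rb-85; 8.70 MeV/nucleon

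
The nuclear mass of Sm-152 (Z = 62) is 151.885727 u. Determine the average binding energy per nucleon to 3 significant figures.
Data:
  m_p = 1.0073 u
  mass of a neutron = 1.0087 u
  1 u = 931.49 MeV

Z = 62, so N = A − Z = 152 − 62 = 90.
Mass of separated nucleons = 62(1.0073) + 90(1.0087) = 62.4526 + 90.7830 = 153.2356 u
The mass defect is 153.2356 − 151.885727 = 1.349873 u.
Converting to energy: 1.349873 u × 931.49 MeV/u = 1257.39 MeV
Dividing by A = 152 gives 8.272 MeV per nucleon.

8.27 MeV/nucleon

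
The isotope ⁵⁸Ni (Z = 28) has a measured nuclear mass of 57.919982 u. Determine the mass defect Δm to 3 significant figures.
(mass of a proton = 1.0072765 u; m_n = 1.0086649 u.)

0.544 u

Z = 28, so N = A − Z = 58 − 28 = 30.
Σm = 28·m_p + 30·m_n = 28.2037420 + 30.2599470 = 58.4636890 u
Δm = 58.4636890 − 57.919982 = 0.5437070 u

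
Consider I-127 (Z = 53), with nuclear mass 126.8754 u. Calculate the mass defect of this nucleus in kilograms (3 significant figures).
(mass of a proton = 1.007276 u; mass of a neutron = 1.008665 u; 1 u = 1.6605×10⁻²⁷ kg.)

1.91e-27 kg

Total constituent mass: 53 × 1.007276 + 74 × 1.008665 = 128.026838 u
Δm = 128.026838 − 126.8754 = 1.151438 u
In SI units: 1.151438 u × 1.6605×10⁻²⁷ kg/u = 1.9120e-27 kg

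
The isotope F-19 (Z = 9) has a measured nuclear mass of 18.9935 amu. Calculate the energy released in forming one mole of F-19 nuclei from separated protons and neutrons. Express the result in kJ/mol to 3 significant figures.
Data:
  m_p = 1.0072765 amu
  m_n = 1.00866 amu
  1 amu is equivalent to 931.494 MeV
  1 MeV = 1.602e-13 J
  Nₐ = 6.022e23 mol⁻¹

1.43e+10 kJ/mol

With 9 protons and 10 neutrons (A = 19):
Total constituent mass: 9 × 1.0072765 + 10 × 1.00866 = 19.1520885 amu
The mass defect is 19.1520885 − 18.9935 = 0.1585885 amu.
Binding energy = Δm·c² = 0.1585885 × 931.494 MeV/amu = 147.724 MeV
Per nucleus in joules: 147.724 MeV × 1.602e-13 J/MeV = 2.3665e-11 J
Per mole: 2.3665e-11 J × 6.022e23 mol⁻¹ = 1.4251e+13 J/mol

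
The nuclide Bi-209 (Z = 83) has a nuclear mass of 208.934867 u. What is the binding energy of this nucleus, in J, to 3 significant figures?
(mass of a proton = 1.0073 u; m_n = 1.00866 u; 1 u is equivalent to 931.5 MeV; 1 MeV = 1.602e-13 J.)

Total constituent mass: 83 × 1.0073 + 126 × 1.00866 = 210.69706 u
Δm = 210.69706 − 208.934867 = 1.762193 u
E_B = 1.762193 × 931.5 = 1641.48 MeV
In joules: 1641.48 MeV × 1.602e-13 J/MeV = 2.6297e-10 J

2.63e-10 J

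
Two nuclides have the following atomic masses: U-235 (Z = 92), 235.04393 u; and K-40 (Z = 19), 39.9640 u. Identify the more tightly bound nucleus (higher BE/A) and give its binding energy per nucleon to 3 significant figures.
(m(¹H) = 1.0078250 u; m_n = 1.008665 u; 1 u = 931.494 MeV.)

U-235: Σm = 92(1.0078250) + 143(1.008665) = 236.9589950 u; Δm = 1.9150650 u; E_B = 1783.9 MeV; E_B/A = 7.591 MeV
K-40: Σm = 19(1.0078250) + 21(1.008665) = 40.3306400 u; Δm = 0.3666400 u; E_B = 341.52 MeV; E_B/A = 8.538 MeV
K-40 has the higher binding energy per nucleon, so it is the more tightly bound nucleus.

K-40; 8.54 MeV/nucleon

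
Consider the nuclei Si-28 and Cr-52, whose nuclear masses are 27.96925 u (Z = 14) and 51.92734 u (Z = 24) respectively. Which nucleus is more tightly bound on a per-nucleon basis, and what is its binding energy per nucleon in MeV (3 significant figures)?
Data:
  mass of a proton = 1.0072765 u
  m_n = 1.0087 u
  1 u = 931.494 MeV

Cr-52; 8.79 MeV/nucleon

Si-28: Σm = 14(1.0072765) + 14(1.0087) = 28.2236710 u; Δm = 0.2544210 u; E_B = 236.99 MeV; E_B/A = 8.464 MeV
Cr-52: Σm = 24(1.0072765) + 28(1.0087) = 52.4182360 u; Δm = 0.4908960 u; E_B = 457.27 MeV; E_B/A = 8.794 MeV
Cr-52 has the higher binding energy per nucleon, so it is the more tightly bound nucleus.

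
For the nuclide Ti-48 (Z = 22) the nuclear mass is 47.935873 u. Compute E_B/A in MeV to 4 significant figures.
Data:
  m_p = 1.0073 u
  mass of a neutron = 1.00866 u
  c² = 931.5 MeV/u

8.731 MeV/nucleon

Total constituent mass: 22 × 1.0073 + 26 × 1.00866 = 48.38576 u
The mass defect is 48.38576 − 47.935873 = 0.449887 u.
Binding energy = Δm·c² = 0.449887 × 931.5 MeV/u = 419.070 MeV
BE/A = 419.070 MeV / 48 = 8.731 MeV/nucleon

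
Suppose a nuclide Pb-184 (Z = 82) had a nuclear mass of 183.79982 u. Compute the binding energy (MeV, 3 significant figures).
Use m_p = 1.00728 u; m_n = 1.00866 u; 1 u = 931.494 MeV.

Z = 82, so N = A − Z = 184 − 82 = 102.
Mass of separated nucleons = 82(1.00728) + 102(1.00866) = 82.59696 + 102.88332 = 185.48028 u
Δm = 185.48028 − 183.79982 = 1.68046 u
Converting to energy: 1.68046 u × 931.494 MeV/u = 1565.34 MeV

1570 MeV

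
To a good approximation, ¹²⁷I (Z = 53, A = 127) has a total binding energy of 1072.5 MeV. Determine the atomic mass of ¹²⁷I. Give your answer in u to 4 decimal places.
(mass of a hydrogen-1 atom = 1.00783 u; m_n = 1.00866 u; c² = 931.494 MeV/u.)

Mass defect = 1072.5 MeV / (931.494 MeV/u) = 1.151376 u
Constituent mass = 53(1.00783) + 74(1.00866) = 128.05583 u
Atomic mass = 128.05583 − 1.151376 = 126.904454 u ≈ 126.9045 u (to 4 decimal places)

126.9045 u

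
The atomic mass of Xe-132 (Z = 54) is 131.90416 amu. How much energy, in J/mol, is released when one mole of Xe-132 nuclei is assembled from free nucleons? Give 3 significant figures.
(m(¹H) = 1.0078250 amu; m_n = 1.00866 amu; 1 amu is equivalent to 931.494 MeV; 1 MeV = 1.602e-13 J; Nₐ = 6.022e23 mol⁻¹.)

1.07e+14 J/mol

The nucleus contains 54 protons and 132 − 54 = 78 neutrons.
Σm = 54·m(¹H) + 78·m_n = 54.4225500 + 78.67548 = 133.0980300 amu
The mass defect is 133.0980300 − 131.90416 = 1.1938700 amu.
E_B = 1.1938700 × 931.494 = 1112.08 MeV
Per nucleus in joules: 1112.08 MeV × 1.602e-13 J/MeV = 1.7816e-10 J
Per mole: 1.7816e-10 J × 6.022e23 mol⁻¹ = 1.0729e+14 J/mol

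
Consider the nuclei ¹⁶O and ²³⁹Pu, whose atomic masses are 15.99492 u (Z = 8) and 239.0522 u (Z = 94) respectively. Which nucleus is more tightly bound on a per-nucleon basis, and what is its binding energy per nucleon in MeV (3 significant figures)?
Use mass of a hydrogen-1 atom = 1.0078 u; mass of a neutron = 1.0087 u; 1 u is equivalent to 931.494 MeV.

¹⁶O: Σm = 8(1.0078) + 8(1.0087) = 16.1320 u; Δm = 0.13708 u; E_B = 127.69 MeV; E_B/A = 7.981 MeV
²³⁹Pu: Σm = 94(1.0078) + 145(1.0087) = 240.9947 u; Δm = 1.9425 u; E_B = 1809.4 MeV; E_B/A = 7.571 MeV
¹⁶O has the higher binding energy per nucleon, so it is the more tightly bound nucleus.

¹⁶O; 7.98 MeV/nucleon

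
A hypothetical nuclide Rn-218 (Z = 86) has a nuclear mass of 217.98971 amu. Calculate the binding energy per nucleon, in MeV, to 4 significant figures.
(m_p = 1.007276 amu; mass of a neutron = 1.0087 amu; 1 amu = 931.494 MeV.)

The nucleus contains 86 protons and 218 − 86 = 132 neutrons.
Total constituent mass: 86 × 1.007276 + 132 × 1.0087 = 219.774136 amu
Mass defect Δm = 219.774136 − 217.98971 = 1.784426 amu
Binding energy = Δm·c² = 1.784426 × 931.494 MeV/amu = 1662.18 MeV
BE/A = 1662.18 MeV / 218 = 7.625 MeV/nucleon

7.625 MeV/nucleon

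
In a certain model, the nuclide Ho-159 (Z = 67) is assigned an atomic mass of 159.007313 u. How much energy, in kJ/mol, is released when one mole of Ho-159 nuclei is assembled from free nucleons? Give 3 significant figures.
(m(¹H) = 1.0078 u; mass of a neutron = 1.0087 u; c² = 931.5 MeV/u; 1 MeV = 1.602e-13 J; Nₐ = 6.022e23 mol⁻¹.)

1.18e+11 kJ/mol

Z = 67, so N = A − Z = 159 − 67 = 92.
Σm = 67·m(¹H) + 92·m_n = 67.5226 + 92.8004 = 160.3230 u
The mass defect is 160.3230 − 159.007313 = 1.315687 u.
Converting to energy: 1.315687 u × 931.5 MeV/u = 1225.56 MeV
Per nucleus in joules: 1225.56 MeV × 1.602e-13 J/MeV = 1.9633e-10 J
Per mole: 1.9633e-10 J × 6.022e23 mol⁻¹ = 1.1823e+14 J/mol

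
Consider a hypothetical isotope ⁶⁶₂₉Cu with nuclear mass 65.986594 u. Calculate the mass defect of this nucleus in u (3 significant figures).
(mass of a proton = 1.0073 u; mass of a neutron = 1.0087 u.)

0.547 u

The nucleus contains 29 protons and 66 − 29 = 37 neutrons.
Total constituent mass: 29 × 1.0073 + 37 × 1.0087 = 66.5336 u
The mass defect is 66.5336 − 65.986594 = 0.547006 u.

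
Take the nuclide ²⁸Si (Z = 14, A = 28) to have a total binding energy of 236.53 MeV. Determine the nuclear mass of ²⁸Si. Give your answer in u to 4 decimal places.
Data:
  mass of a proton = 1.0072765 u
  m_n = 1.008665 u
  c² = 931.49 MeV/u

Mass defect = 236.53 MeV / (931.49 MeV/u) = 0.253927 u
Constituent mass = 14(1.0072765) + 14(1.008665) = 28.2231810 u
Nuclear mass = 28.2231810 − 0.253927 = 27.9692540 u ≈ 27.9693 u (to 4 decimal places)

27.9693 u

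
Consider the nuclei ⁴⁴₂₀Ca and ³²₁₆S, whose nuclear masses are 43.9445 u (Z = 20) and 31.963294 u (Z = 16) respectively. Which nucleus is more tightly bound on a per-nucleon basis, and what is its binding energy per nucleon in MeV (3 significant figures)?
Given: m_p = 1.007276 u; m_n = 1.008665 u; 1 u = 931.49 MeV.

⁴⁴₂₀Ca: Σm = 20(1.007276) + 24(1.008665) = 44.353480 u; Δm = 0.408980 u; E_B = 380.96 MeV; E_B/A = 8.658 MeV
³²₁₆S: Σm = 16(1.007276) + 16(1.008665) = 32.255056 u; Δm = 0.291762 u; E_B = 271.77 MeV; E_B/A = 8.493 MeV
⁴⁴₂₀Ca has the higher binding energy per nucleon, so it is the more tightly bound nucleus.

⁴⁴₂₀Ca; 8.66 MeV/nucleon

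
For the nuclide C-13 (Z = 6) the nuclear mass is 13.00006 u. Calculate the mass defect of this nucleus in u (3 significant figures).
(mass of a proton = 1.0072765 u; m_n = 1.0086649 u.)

0.104 u

Mass of separated nucleons = 6(1.0072765) + 7(1.0086649) = 6.0436590 + 7.0606543 = 13.1043133 u
Mass defect Δm = 13.1043133 − 13.00006 = 0.1042533 u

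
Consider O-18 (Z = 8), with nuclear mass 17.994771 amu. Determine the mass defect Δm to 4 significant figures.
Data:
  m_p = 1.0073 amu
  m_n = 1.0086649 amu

Z = 8, so N = A − Z = 18 − 8 = 10.
Total constituent mass: 8 × 1.0073 + 10 × 1.0086649 = 18.1450490 amu
Mass defect Δm = 18.1450490 − 17.994771 = 0.1502780 amu

0.1503 amu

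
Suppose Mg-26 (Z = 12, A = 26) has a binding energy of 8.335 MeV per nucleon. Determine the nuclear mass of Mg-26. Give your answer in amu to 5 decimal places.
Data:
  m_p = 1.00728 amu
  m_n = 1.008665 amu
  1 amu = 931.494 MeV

Total binding energy = 26 × 8.335 = 216.710 MeV
Mass defect = 216.710 MeV / (931.494 MeV/amu) = 0.2326478 amu
Constituent mass = 12(1.00728) + 14(1.008665) = 26.208670 amu
Nuclear mass = 26.208670 − 0.2326478 = 25.9760222 amu ≈ 25.97602 amu (to 5 decimal places)

25.97602 amu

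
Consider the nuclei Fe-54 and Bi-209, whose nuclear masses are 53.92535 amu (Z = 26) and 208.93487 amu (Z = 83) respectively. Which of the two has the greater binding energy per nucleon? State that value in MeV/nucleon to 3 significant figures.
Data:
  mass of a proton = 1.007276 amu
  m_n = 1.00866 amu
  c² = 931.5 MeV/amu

Fe-54: Σm = 26(1.007276) + 28(1.00866) = 54.431656 amu; Δm = 0.506306 amu; E_B = 471.62 MeV; E_B/A = 8.734 MeV
Bi-209: Σm = 83(1.007276) + 126(1.00866) = 210.695068 amu; Δm = 1.760198 amu; E_B = 1639.6 MeV; E_B/A = 7.845 MeV
Fe-54 has the higher binding energy per nucleon, so it is the more tightly bound nucleus.

Fe-54; 8.73 MeV/nucleon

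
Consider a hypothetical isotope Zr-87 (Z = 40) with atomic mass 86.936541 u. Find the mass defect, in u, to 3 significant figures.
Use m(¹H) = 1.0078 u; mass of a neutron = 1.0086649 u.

0.783 u

Σm = 40·m(¹H) + 47·m_n = 40.3120 + 47.4072503 = 87.7192503 u
Mass defect Δm = 87.7192503 − 86.936541 = 0.7827093 u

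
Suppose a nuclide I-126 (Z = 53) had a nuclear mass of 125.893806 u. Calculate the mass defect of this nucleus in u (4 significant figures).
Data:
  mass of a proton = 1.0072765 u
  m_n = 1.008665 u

The nucleus contains 53 protons and 126 − 53 = 73 neutrons.
Total constituent mass: 53 × 1.0072765 + 73 × 1.008665 = 127.0181995 u
The mass defect is 127.0181995 − 125.893806 = 1.1243935 u.

1.124 u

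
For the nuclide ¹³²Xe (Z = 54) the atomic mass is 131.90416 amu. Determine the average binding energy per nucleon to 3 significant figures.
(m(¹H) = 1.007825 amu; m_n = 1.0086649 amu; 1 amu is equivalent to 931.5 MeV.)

Mass of separated nucleons = 54(1.007825) + 78(1.0086649) = 54.422550 + 78.6758622 = 133.0984122 amu
Mass defect Δm = 133.0984122 − 131.90416 = 1.1942522 amu
Binding energy = Δm·c² = 1.1942522 × 931.5 MeV/amu = 1112.45 MeV
Dividing by A = 132 gives 8.428 MeV per nucleon.

8.43 MeV/nucleon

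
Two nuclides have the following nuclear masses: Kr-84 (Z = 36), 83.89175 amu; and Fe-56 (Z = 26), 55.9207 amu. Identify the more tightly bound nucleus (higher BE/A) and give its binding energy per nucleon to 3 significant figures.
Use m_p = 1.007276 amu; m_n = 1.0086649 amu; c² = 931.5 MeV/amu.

Kr-84: Σm = 36(1.007276) + 48(1.0086649) = 84.6778512 amu; Δm = 0.7861012 amu; E_B = 732.25 MeV; E_B/A = 8.717 MeV
Fe-56: Σm = 26(1.007276) + 30(1.0086649) = 56.4491230 amu; Δm = 0.5284230 amu; E_B = 492.23 MeV; E_B/A = 8.790 MeV
Fe-56 has the higher binding energy per nucleon, so it is the more tightly bound nucleus.

Fe-56; 8.79 MeV/nucleon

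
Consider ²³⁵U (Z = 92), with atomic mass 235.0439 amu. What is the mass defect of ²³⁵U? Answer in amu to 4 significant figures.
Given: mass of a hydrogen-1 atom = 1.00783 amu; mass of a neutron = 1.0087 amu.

1.921 amu

With 92 protons and 143 neutrons (A = 235):
Σm = 92·m(¹H) + 143·m_n = 92.72036 + 144.2441 = 236.96446 amu
Mass defect Δm = 236.96446 − 235.0439 = 1.92056 amu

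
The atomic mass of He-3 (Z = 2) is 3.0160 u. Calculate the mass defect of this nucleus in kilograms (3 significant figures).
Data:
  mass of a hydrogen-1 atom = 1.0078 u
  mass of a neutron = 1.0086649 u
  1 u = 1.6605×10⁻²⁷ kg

1.37e-29 kg

Z = 2, so N = A − Z = 3 − 2 = 1.
Mass of separated nucleons = 2(1.0078) + 1(1.0086649) = 2.0156 + 1.0086649 = 3.0242649 u
Δm = 3.0242649 − 3.0160 = 0.0082649 u
In SI units: 0.0082649 u × 1.6605×10⁻²⁷ kg/u = 1.3724e-29 kg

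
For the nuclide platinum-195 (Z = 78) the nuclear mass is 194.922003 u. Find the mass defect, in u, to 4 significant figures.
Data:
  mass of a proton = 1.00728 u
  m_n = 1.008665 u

Z = 78, so N = A − Z = 195 − 78 = 117.
Total constituent mass: 78 × 1.00728 + 117 × 1.008665 = 196.581645 u
Δm = 196.581645 − 194.922003 = 1.659642 u

1.660 u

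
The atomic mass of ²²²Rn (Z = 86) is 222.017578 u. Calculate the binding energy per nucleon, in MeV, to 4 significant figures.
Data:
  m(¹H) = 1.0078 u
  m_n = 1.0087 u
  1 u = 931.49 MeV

Z = 86, so N = A − Z = 222 − 86 = 136.
Σm = 86·m(¹H) + 136·m_n = 86.6708 + 137.1832 = 223.8540 u
The mass defect is 223.8540 − 222.017578 = 1.836422 u.
Binding energy = Δm·c² = 1.836422 × 931.49 MeV/u = 1710.61 MeV
Dividing by A = 222 gives 7.705 MeV per nucleon.

7.705 MeV/nucleon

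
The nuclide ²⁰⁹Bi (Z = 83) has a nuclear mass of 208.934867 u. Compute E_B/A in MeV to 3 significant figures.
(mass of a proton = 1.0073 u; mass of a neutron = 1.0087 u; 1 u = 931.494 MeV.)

Σm = 83·m_p + 126·m_n = 83.6059 + 127.0962 = 210.7021 u
Mass defect Δm = 210.7021 − 208.934867 = 1.767233 u
Converting to energy: 1.767233 u × 931.494 MeV/u = 1646.17 MeV
Dividing by A = 209 gives 7.876 MeV per nucleon.

7.88 MeV/nucleon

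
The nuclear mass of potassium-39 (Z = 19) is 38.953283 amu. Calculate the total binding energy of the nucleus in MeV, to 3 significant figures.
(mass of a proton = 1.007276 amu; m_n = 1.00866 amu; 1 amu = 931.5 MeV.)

Total constituent mass: 19 × 1.007276 + 20 × 1.00866 = 39.311444 amu
Mass defect Δm = 39.311444 − 38.953283 = 0.358161 amu
E_B = 0.358161 × 931.5 = 333.627 MeV

334 MeV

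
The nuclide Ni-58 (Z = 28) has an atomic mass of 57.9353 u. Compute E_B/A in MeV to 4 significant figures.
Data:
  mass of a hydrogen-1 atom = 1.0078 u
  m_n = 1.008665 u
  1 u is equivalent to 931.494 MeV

8.722 MeV/nucleon

Total constituent mass: 28 × 1.0078 + 30 × 1.008665 = 58.478350 u
Δm = 58.478350 − 57.9353 = 0.543050 u
Binding energy = Δm·c² = 0.543050 × 931.494 MeV/u = 505.848 MeV
Dividing by A = 58 gives 8.722 MeV per nucleon.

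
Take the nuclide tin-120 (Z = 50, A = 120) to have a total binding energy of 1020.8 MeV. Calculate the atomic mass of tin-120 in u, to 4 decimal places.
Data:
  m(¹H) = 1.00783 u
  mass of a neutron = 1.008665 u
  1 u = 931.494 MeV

119.9022 u

Mass defect = 1020.8 MeV / (931.494 MeV/u) = 1.095874 u
Constituent mass = 50(1.00783) + 70(1.008665) = 120.998050 u
Atomic mass = 120.998050 − 1.095874 = 119.902176 u ≈ 119.9022 u (to 4 decimal places)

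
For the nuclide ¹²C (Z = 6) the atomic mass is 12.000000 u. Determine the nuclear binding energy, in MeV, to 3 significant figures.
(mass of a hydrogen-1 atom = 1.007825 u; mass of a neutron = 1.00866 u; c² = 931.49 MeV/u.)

The nucleus contains 6 protons and 12 − 6 = 6 neutrons.
Mass of separated nucleons = 6(1.007825) + 6(1.00866) = 6.046950 + 6.05196 = 12.098910 u
Mass defect Δm = 12.098910 − 12.000000 = 0.098910 u
Binding energy = Δm·c² = 0.098910 × 931.49 MeV/u = 92.1337 MeV

92.1 MeV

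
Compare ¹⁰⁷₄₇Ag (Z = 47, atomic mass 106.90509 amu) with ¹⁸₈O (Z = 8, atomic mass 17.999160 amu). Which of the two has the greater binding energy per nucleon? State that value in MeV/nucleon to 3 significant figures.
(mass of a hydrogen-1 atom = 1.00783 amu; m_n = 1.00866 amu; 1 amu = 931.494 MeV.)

¹⁰⁷₄₇Ag; 8.55 MeV/nucleon

¹⁰⁷₄₇Ag: Σm = 47(1.00783) + 60(1.00866) = 107.88761 amu; Δm = 0.98252 amu; E_B = 915.21 MeV; E_B/A = 8.553 MeV
¹⁸₈O: Σm = 8(1.00783) + 10(1.00866) = 18.14924 amu; Δm = 0.150080 amu; E_B = 139.80 MeV; E_B/A = 7.767 MeV
¹⁰⁷₄₇Ag has the higher binding energy per nucleon, so it is the more tightly bound nucleus.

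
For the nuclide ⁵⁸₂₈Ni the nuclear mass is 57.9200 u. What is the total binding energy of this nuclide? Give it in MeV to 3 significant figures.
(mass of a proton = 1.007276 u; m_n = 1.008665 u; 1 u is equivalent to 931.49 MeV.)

506 MeV

The nucleus contains 28 protons and 58 − 28 = 30 neutrons.
Σm = 28·m_p + 30·m_n = 28.203728 + 30.259950 = 58.463678 u
Mass defect Δm = 58.463678 − 57.9200 = 0.543678 u
E_B = 0.543678 × 931.49 = 506.431 MeV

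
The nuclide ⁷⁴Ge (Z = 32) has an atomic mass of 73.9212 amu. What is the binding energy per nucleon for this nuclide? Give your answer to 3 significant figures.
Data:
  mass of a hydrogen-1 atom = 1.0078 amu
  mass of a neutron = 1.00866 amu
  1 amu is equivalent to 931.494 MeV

The nucleus contains 32 protons and 74 − 32 = 42 neutrons.
Mass of separated nucleons = 32(1.0078) + 42(1.00866) = 32.2496 + 42.36372 = 74.61332 amu
The mass defect is 74.61332 − 73.9212 = 0.69212 amu.
E_B = 0.69212 × 931.494 = 644.706 MeV
Dividing by A = 74 gives 8.712 MeV per nucleon.

8.71 MeV/nucleon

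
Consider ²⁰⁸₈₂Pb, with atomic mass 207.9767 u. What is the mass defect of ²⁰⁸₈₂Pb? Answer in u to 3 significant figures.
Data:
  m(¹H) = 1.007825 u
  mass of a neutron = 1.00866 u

Z = 82, so N = A − Z = 208 − 82 = 126.
Mass of separated nucleons = 82(1.007825) + 126(1.00866) = 82.641650 + 127.09116 = 209.732810 u
The mass defect is 209.732810 − 207.9767 = 1.756110 u.

1.76 u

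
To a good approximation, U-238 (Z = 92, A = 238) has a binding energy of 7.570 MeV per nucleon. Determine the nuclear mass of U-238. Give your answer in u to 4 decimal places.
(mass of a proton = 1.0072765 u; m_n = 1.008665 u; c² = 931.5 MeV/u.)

238.0004 u

Total binding energy = 238 × 7.570 = 1801.660 MeV
Mass defect = 1801.660 MeV / (931.5 MeV/u) = 1.934149 u
Constituent mass = 92(1.0072765) + 146(1.008665) = 239.9345280 u
Nuclear mass = 239.9345280 − 1.934149 = 238.0003790 u ≈ 238.0004 u (to 4 decimal places)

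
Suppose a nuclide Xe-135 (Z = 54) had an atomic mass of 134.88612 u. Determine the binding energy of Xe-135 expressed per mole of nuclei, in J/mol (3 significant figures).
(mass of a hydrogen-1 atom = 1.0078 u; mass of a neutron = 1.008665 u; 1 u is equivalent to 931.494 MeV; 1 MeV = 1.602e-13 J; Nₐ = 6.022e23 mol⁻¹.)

1.11e+14 J/mol

Z = 54, so N = A − Z = 135 − 54 = 81.
Σm = 54·m(¹H) + 81·m_n = 54.4212 + 81.701865 = 136.123065 u
The mass defect is 136.123065 − 134.88612 = 1.236945 u.
Binding energy = Δm·c² = 1.236945 × 931.494 MeV/u = 1152.21 MeV
Per nucleus in joules: 1152.21 MeV × 1.602e-13 J/MeV = 1.8458e-10 J
Per mole: 1.8458e-10 J × 6.022e23 mol⁻¹ = 1.1115e+14 J/mol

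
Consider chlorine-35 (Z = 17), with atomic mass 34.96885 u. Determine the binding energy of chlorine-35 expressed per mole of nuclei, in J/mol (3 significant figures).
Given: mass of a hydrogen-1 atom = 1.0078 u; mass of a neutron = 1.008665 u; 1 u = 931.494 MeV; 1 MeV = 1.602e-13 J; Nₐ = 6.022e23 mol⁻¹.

The nucleus contains 17 protons and 35 − 17 = 18 neutrons.
Total constituent mass: 17 × 1.0078 + 18 × 1.008665 = 35.288570 u
Mass defect Δm = 35.288570 − 34.96885 = 0.319720 u
E_B = 0.319720 × 931.494 = 297.817 MeV
Per nucleus in joules: 297.817 MeV × 1.602e-13 J/MeV = 4.7710e-11 J
Per mole: 4.7710e-11 J × 6.022e23 mol⁻¹ = 2.8731e+13 J/mol

2.87e+13 J/mol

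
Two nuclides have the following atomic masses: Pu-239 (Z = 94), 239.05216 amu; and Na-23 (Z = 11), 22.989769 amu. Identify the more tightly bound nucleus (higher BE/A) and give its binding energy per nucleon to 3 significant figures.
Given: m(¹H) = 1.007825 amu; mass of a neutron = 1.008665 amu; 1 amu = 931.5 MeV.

Pu-239: Σm = 94(1.007825) + 145(1.008665) = 240.991975 amu; Δm = 1.939815 amu; E_B = 1806.9 MeV; E_B/A = 7.560 MeV
Na-23: Σm = 11(1.007825) + 12(1.008665) = 23.190055 amu; Δm = 0.200286 amu; E_B = 186.57 MeV; E_B/A = 8.112 MeV
Na-23 has the higher binding energy per nucleon, so it is the more tightly bound nucleus.

Na-23; 8.11 MeV/nucleon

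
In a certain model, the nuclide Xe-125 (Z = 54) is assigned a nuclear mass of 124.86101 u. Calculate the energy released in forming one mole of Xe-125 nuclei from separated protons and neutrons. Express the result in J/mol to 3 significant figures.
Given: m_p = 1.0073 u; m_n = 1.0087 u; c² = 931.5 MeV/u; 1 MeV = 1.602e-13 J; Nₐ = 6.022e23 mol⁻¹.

Mass of separated nucleons = 54(1.0073) + 71(1.0087) = 54.3942 + 71.6177 = 126.0119 u
The mass defect is 126.0119 − 124.86101 = 1.15089 u.
E_B = 1.15089 × 931.5 = 1072.05 MeV
Per nucleus in joules: 1072.05 MeV × 1.602e-13 J/MeV = 1.7174e-10 J
Per mole: 1.7174e-10 J × 6.022e23 mol⁻¹ = 1.0342e+14 J/mol

1.03e+14 J/mol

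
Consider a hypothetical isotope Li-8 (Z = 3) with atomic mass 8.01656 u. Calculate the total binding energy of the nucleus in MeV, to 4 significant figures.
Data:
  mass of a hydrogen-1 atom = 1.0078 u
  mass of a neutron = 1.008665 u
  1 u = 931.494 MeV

With 3 protons and 5 neutrons (A = 8):
Mass of separated nucleons = 3(1.0078) + 5(1.008665) = 3.0234 + 5.043325 = 8.066725 u
The mass defect is 8.066725 − 8.01656 = 0.050165 u.
Binding energy = Δm·c² = 0.050165 × 931.494 MeV/u = 46.7284 MeV

46.73 MeV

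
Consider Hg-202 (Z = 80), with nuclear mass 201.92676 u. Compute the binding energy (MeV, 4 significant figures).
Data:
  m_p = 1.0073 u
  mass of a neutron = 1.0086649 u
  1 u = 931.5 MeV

1597 MeV

Mass of separated nucleons = 80(1.0073) + 122(1.0086649) = 80.5840 + 123.0571178 = 203.6411178 u
Mass defect Δm = 203.6411178 − 201.92676 = 1.7143578 u
Converting to energy: 1.7143578 u × 931.5 MeV/u = 1596.92 MeV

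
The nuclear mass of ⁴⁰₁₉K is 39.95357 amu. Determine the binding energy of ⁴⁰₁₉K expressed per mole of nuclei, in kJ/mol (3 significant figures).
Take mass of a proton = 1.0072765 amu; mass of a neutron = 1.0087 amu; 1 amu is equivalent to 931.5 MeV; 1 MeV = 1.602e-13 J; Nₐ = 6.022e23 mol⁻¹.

Σm = 19·m_p + 21·m_n = 19.1382535 + 21.1827 = 40.3209535 amu
Δm = 40.3209535 − 39.95357 = 0.3673835 amu
Binding energy = Δm·c² = 0.3673835 × 931.5 MeV/amu = 342.218 MeV
Per nucleus in joules: 342.218 MeV × 1.602e-13 J/MeV = 5.4823e-11 J
Per mole: 5.4823e-11 J × 6.022e23 mol⁻¹ = 3.3014e+13 J/mol

3.30e+10 kJ/mol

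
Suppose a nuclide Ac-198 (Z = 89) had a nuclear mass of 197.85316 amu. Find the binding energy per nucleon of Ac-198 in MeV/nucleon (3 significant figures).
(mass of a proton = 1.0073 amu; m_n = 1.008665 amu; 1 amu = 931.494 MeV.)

With 89 protons and 109 neutrons (A = 198):
Total constituent mass: 89 × 1.0073 + 109 × 1.008665 = 199.594185 amu
Δm = 199.594185 − 197.85316 = 1.741025 amu
Binding energy = Δm·c² = 1.741025 × 931.494 MeV/amu = 1621.75 MeV
BE/A = 1621.75 MeV / 198 = 8.191 MeV/nucleon

8.19 MeV/nucleon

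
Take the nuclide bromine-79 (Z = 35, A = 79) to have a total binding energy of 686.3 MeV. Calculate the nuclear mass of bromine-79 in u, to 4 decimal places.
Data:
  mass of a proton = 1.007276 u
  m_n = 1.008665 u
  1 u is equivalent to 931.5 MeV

Mass defect = 686.3 MeV / (931.5 MeV/u) = 0.736769 u
Constituent mass = 35(1.007276) + 44(1.008665) = 79.635920 u
Nuclear mass = 79.635920 − 0.736769 = 78.899151 u ≈ 78.8992 u (to 4 decimal places)

78.8992 u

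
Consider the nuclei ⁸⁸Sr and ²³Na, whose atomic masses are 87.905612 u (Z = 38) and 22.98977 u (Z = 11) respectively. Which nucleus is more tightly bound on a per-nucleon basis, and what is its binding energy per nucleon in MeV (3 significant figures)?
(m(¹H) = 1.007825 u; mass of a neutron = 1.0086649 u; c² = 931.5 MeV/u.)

⁸⁸Sr: Σm = 38(1.007825) + 50(1.0086649) = 88.7305950 u; Δm = 0.8249830 u; E_B = 768.47 MeV; E_B/A = 8.733 MeV
²³Na: Σm = 11(1.007825) + 12(1.0086649) = 23.1900538 u; Δm = 0.2002838 u; E_B = 186.56 MeV; E_B/A = 8.111 MeV
⁸⁸Sr has the higher binding energy per nucleon, so it is the more tightly bound nucleus.

⁸⁸Sr; 8.73 MeV/nucleon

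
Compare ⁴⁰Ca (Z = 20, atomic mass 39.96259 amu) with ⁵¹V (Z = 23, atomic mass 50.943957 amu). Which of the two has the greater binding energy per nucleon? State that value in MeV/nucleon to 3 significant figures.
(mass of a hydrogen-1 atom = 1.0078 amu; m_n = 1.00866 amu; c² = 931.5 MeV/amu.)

⁵¹V; 8.73 MeV/nucleon

⁴⁰Ca: Σm = 20(1.0078) + 20(1.00866) = 40.32920 amu; Δm = 0.36661 amu; E_B = 341.497 MeV; E_B/A = 8.537 MeV
⁵¹V: Σm = 23(1.0078) + 28(1.00866) = 51.42188 amu; Δm = 0.477923 amu; E_B = 445.19 MeV; E_B/A = 8.729 MeV
⁵¹V has the higher binding energy per nucleon, so it is the more tightly bound nucleus.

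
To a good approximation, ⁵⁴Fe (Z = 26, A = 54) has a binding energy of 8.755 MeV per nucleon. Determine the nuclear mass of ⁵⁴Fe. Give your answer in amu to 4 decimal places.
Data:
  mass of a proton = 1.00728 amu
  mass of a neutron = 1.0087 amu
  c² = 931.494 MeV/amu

Total binding energy = 54 × 8.755 = 472.770 MeV
Mass defect = 472.770 MeV / (931.494 MeV/amu) = 0.507540 amu
Constituent mass = 26(1.00728) + 28(1.0087) = 54.43288 amu
Nuclear mass = 54.43288 − 0.507540 = 53.925340 amu ≈ 53.9253 amu (to 4 decimal places)

53.9253 amu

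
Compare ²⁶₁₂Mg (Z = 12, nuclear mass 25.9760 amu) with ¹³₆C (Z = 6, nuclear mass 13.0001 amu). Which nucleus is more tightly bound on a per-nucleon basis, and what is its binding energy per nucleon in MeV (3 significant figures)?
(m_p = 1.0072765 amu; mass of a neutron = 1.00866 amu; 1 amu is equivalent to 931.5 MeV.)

²⁶₁₂Mg: Σm = 12(1.0072765) + 14(1.00866) = 26.2085580 amu; Δm = 0.2325580 amu; E_B = 216.63 MeV; E_B/A = 8.332 MeV
¹³₆C: Σm = 6(1.0072765) + 7(1.00866) = 13.1042790 amu; Δm = 0.1041790 amu; E_B = 97.043 MeV; E_B/A = 7.4648 MeV
²⁶₁₂Mg has the higher binding energy per nucleon, so it is the more tightly bound nucleus.

²⁶₁₂Mg; 8.33 MeV/nucleon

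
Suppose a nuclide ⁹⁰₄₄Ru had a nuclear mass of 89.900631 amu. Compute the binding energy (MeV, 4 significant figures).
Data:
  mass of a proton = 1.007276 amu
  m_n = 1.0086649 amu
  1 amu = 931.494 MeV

762.1 MeV

Σm = 44·m_p + 46·m_n = 44.320144 + 46.3985854 = 90.7187294 amu
Mass defect Δm = 90.7187294 − 89.900631 = 0.8180984 amu
Binding energy = Δm·c² = 0.8180984 × 931.494 MeV/amu = 762.054 MeV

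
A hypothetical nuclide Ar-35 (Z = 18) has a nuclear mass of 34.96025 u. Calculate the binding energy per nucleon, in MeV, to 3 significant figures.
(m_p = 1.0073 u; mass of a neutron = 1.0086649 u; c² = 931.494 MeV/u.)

8.48 MeV/nucleon

Mass of separated nucleons = 18(1.0073) + 17(1.0086649) = 18.1314 + 17.1473033 = 35.2787033 u
The mass defect is 35.2787033 − 34.96025 = 0.3184533 u.
Binding energy = Δm·c² = 0.3184533 × 931.494 MeV/u = 296.637 MeV
Dividing by A = 35 gives 8.475 MeV per nucleon.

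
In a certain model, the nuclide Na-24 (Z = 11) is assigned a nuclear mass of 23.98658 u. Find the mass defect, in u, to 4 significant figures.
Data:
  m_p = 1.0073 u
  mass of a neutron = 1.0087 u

0.2068 u

The nucleus contains 11 protons and 24 − 11 = 13 neutrons.
Mass of separated nucleons = 11(1.0073) + 13(1.0087) = 11.0803 + 13.1131 = 24.1934 u
Mass defect Δm = 24.1934 − 23.98658 = 0.20682 u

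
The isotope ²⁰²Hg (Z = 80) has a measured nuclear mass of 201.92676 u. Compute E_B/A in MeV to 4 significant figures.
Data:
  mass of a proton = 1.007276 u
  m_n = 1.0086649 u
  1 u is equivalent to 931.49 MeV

Z = 80, so N = A − Z = 202 − 80 = 122.
Total constituent mass: 80 × 1.007276 + 122 × 1.0086649 = 203.6391978 u
Mass defect Δm = 203.6391978 − 201.92676 = 1.7124378 u
Converting to energy: 1.7124378 u × 931.49 MeV/u = 1595.12 MeV
Per nucleon: 1595.12 / 202 = 7.897 MeV

7.897 MeV/nucleon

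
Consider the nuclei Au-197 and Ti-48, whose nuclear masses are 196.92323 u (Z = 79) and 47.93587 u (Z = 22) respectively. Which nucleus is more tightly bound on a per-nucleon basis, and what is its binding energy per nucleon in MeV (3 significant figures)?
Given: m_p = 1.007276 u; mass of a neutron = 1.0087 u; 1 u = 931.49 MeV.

Ti-48; 8.74 MeV/nucleon

Au-197: Σm = 79(1.007276) + 118(1.0087) = 198.601404 u; Δm = 1.678174 u; E_B = 1563.2 MeV; E_B/A = 7.935 MeV
Ti-48: Σm = 22(1.007276) + 26(1.0087) = 48.386272 u; Δm = 0.450402 u; E_B = 419.545 MeV; E_B/A = 8.741 MeV
Ti-48 has the higher binding energy per nucleon, so it is the more tightly bound nucleus.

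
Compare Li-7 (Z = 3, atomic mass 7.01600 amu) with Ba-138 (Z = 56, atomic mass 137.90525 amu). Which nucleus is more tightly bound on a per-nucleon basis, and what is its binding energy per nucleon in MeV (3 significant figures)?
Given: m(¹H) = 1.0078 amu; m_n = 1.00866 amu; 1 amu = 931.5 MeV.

Li-7: Σm = 3(1.0078) + 4(1.00866) = 7.05804 amu; Δm = 0.04204 amu; E_B = 39.160 MeV; E_B/A = 5.594 MeV
Ba-138: Σm = 56(1.0078) + 82(1.00866) = 139.14692 amu; Δm = 1.24167 amu; E_B = 1156.6 MeV; E_B/A = 8.381 MeV
Ba-138 has the higher binding energy per nucleon, so it is the more tightly bound nucleus.

Ba-138; 8.38 MeV/nucleon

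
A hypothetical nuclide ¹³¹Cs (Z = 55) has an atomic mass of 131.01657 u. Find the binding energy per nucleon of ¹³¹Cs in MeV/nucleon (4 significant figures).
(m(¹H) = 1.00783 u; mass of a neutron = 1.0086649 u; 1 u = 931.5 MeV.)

7.627 MeV/nucleon

With 55 protons and 76 neutrons (A = 131):
Mass of separated nucleons = 55(1.00783) + 76(1.0086649) = 55.43065 + 76.6585324 = 132.0891824 u
The mass defect is 132.0891824 − 131.01657 = 1.0726124 u.
Binding energy = Δm·c² = 1.0726124 × 931.5 MeV/u = 999.138 MeV
Dividing by A = 131 gives 7.627 MeV per nucleon.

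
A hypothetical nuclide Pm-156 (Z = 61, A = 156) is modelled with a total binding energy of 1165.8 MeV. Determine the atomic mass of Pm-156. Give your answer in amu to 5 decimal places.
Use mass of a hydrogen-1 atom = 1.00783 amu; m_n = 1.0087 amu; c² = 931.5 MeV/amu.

156.05260 amu

Mass defect = 1165.8 MeV / (931.5 MeV/amu) = 1.2515298 amu
Constituent mass = 61(1.00783) + 95(1.0087) = 157.30413 amu
Atomic mass = 157.30413 − 1.2515298 = 156.0526002 amu ≈ 156.05260 amu (to 5 decimal places)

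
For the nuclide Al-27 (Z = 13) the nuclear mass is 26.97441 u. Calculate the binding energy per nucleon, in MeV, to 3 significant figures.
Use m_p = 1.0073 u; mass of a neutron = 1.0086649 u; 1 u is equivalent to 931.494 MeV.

Total constituent mass: 13 × 1.0073 + 14 × 1.0086649 = 27.2162086 u
Δm = 27.2162086 − 26.97441 = 0.2417986 u
Converting to energy: 0.2417986 u × 931.494 MeV/u = 225.234 MeV
Per nucleon: 225.234 / 27 = 8.342 MeV

8.34 MeV/nucleon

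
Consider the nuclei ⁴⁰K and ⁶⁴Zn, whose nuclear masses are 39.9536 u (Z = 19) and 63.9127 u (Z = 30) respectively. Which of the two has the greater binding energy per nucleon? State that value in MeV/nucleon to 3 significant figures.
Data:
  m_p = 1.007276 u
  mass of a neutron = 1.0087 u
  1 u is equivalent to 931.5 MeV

⁴⁰K: Σm = 19(1.007276) + 21(1.0087) = 40.320944 u; Δm = 0.367344 u; E_B = 342.18 MeV; E_B/A = 8.5545 MeV
⁶⁴Zn: Σm = 30(1.007276) + 34(1.0087) = 64.514080 u; Δm = 0.601380 u; E_B = 560.19 MeV; E_B/A = 8.753 MeV
⁶⁴Zn has the higher binding energy per nucleon, so it is the more tightly bound nucleus.

⁶⁴Zn; 8.75 MeV/nucleon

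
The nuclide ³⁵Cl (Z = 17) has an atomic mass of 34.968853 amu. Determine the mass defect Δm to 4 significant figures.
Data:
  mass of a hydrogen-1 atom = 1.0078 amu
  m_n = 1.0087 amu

0.3203 amu

Total constituent mass: 17 × 1.0078 + 18 × 1.0087 = 35.2892 amu
The mass defect is 35.2892 − 34.968853 = 0.320347 amu.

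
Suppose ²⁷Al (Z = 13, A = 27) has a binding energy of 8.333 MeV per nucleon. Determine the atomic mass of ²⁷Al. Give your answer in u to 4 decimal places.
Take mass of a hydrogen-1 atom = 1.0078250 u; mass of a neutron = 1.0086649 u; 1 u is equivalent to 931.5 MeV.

Total binding energy = 27 × 8.333 = 224.991 MeV
Mass defect = 224.991 MeV / (931.5 MeV/u) = 0.241536 u
Constituent mass = 13(1.0078250) + 14(1.0086649) = 27.2230336 u
Atomic mass = 27.2230336 − 0.241536 = 26.9814976 u ≈ 26.9815 u (to 4 decimal places)

26.9815 u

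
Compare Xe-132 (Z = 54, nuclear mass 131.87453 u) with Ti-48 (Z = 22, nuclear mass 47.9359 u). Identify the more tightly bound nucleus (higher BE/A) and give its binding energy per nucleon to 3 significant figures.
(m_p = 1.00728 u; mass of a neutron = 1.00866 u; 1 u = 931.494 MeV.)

Xe-132: Σm = 54(1.00728) + 78(1.00866) = 133.06860 u; Δm = 1.19407 u; E_B = 1112.27 MeV; E_B/A = 8.426 MeV
Ti-48: Σm = 22(1.00728) + 26(1.00866) = 48.38532 u; Δm = 0.44942 u; E_B = 418.632 MeV; E_B/A = 8.722 MeV
Ti-48 has the higher binding energy per nucleon, so it is the more tightly bound nucleus.

Ti-48; 8.72 MeV/nucleon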